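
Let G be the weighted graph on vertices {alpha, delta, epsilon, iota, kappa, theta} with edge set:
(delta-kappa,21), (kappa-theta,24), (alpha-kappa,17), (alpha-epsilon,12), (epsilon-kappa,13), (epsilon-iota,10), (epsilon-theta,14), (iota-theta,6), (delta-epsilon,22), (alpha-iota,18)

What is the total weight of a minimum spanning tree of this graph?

62

Grow the tree from iota using Prim:
Step 1: frontier [iota-theta 6, epsilon-iota 10, alpha-iota 18] → take iota-theta (6); add theta.
Step 2: frontier [epsilon-iota 10, alpha-iota 18, epsilon-theta 14, kappa-theta 24] → take epsilon-iota (10); add epsilon.
Step 3: frontier [alpha-epsilon 12, epsilon-kappa 13, delta-epsilon 22, alpha-iota 18, kappa-theta 24] → take alpha-epsilon (12); add alpha.
Step 4: frontier [alpha-kappa 17, epsilon-kappa 13, delta-epsilon 22, kappa-theta 24] → take epsilon-kappa (13); add kappa.
Step 5: frontier [delta-epsilon 22, delta-kappa 21] → take delta-kappa (21); add delta.
MST edges: iota-theta, epsilon-iota, alpha-epsilon, epsilon-kappa, delta-kappa; total weight 6+10+12+13+21 = 62.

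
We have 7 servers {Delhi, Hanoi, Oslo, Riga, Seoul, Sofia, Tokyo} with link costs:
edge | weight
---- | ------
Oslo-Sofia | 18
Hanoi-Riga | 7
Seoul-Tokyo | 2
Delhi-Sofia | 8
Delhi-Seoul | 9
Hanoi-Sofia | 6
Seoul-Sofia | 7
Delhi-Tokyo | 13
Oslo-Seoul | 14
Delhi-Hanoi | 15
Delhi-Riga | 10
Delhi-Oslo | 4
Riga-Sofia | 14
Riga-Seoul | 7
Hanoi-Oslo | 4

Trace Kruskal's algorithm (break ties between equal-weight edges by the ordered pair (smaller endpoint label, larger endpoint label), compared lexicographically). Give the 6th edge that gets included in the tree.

Riga-Seoul

Kruskal: consider edges lightest-first.
Seoul-Tokyo (2): add. Components now {Hanoi} {Oslo} {Riga} {Sofia} {Delhi} {Seoul,Tokyo}
Delhi-Oslo (4): add. Components now {Hanoi} {Delhi,Oslo} {Riga} {Sofia} {Seoul,Tokyo}
Hanoi-Oslo (4): add. Components now {Delhi,Hanoi,Oslo} {Riga} {Sofia} {Seoul,Tokyo}
Hanoi-Sofia (6): add. Components now {Delhi,Hanoi,Oslo,Sofia} {Riga} {Seoul,Tokyo}
Hanoi-Riga (7): add. Components now {Delhi,Hanoi,Oslo,Riga,Sofia} {Seoul,Tokyo}
Riga-Seoul (7): add. Components now {Delhi,Hanoi,Oslo,Riga,Seoul,Sofia,Tokyo}
The 6th edge added is Riga-Seoul.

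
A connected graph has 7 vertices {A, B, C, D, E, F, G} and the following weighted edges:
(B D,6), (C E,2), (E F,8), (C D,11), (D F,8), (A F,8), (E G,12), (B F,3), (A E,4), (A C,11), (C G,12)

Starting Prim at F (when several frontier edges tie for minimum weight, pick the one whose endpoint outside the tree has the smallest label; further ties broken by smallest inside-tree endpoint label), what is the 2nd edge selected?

Prim, starting at F.
Step 1: cheapest edge leaving the tree is B F (3); add B.
Step 2: cheapest edge leaving the tree is B D (6); add D.
Step 3: cheapest edge leaving the tree is A F (8); add A.
Step 4: cheapest edge leaving the tree is A E (4); add E.
Step 5: cheapest edge leaving the tree is C E (2); add C.
Step 6: cheapest edge leaving the tree is C G (12); add G.
The 2nd edge added is B D.

B-D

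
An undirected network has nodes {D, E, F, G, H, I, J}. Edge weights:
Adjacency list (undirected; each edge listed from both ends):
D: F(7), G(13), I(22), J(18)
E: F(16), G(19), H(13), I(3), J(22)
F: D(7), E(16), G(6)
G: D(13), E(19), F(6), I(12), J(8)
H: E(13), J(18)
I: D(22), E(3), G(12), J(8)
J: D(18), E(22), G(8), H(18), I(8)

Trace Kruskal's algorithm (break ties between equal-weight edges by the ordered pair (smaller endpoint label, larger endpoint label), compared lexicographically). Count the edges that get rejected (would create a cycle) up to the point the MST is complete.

Kruskal's algorithm — process edges by increasing weight (ties by edge label):
E—I (3): add — endpoints in different components.
F—G (6): add — endpoints in different components.
D—F (7): add — endpoints in different components.
G—J (8): add — endpoints in different components.
I—J (8): add — endpoints in different components.
G—I (12): skip — G and I already connected.
D—G (13): skip — D and G already connected.
E—H (13): add — endpoints in different components.
Edges rejected before the tree was complete: 2.

2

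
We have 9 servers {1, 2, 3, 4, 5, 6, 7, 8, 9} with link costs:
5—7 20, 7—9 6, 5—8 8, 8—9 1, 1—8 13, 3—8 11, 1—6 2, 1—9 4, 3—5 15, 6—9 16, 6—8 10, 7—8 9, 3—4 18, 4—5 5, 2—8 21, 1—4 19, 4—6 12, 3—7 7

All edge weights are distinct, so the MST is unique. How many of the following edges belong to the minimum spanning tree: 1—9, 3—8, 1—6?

Sort edges by weight, then run Kruskal:
8—9 (1): add — endpoints in different components.
1—6 (2): add — endpoints in different components.
1—9 (4): add — endpoints in different components.
4—5 (5): add — endpoints in different components.
7—9 (6): add — endpoints in different components.
3—7 (7): add — endpoints in different components.
5—8 (8): add — endpoints in different components.
7—8 (9): skip — 7 and 8 already connected.
6—8 (10): skip — 6 and 8 already connected.
3—8 (11): skip — 3 and 8 already connected.
4—6 (12): skip — 4 and 6 already connected.
1—8 (13): skip — 1 and 8 already connected.
3—5 (15): skip — 3 and 5 already connected.
6—9 (16): skip — 6 and 9 already connected.
3—4 (18): skip — 3 and 4 already connected.
1—4 (19): skip — 1 and 4 already connected.
5—7 (20): skip — 5 and 7 already connected.
2—8 (21): add — endpoints in different components.
MST edge set: {8—9, 1—6, 1—9, 4—5, 7—9, 3—7, 5—8, 2—8}.
Of the listed edges, {1—9, 1—6} are in the MST → 2.

2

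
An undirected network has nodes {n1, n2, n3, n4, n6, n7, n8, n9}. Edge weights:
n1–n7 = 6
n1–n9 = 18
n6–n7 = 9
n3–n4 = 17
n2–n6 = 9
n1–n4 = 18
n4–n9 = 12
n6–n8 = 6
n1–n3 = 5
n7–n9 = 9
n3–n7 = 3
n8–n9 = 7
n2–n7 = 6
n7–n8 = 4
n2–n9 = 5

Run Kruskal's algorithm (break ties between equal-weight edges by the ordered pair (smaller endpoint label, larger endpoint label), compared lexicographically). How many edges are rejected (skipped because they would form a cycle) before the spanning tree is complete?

5

Sort edges by weight, then run Kruskal:
n3–n7 (3): add — endpoints in different components.
n7–n8 (4): add — endpoints in different components.
n1–n3 (5): add — endpoints in different components.
n2–n9 (5): add — endpoints in different components.
n1–n7 (6): skip — n1 and n7 already connected.
n2–n7 (6): add — endpoints in different components.
n6–n8 (6): add — endpoints in different components.
n8–n9 (7): skip — n8 and n9 already connected.
n2–n6 (9): skip — n6 and n2 already connected.
n6–n7 (9): skip — n6 and n7 already connected.
n7–n9 (9): skip — n7 and n9 already connected.
n4–n9 (12): add — endpoints in different components.
Edges rejected before the tree was complete: 5.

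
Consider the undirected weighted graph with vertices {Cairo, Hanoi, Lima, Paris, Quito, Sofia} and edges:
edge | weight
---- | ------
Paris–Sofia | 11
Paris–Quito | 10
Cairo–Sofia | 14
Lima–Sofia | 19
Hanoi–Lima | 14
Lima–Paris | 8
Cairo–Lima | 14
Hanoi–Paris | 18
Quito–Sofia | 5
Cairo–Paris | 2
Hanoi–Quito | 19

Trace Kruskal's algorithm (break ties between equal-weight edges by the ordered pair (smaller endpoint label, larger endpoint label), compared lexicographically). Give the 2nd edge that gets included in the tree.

Kruskal: consider edges lightest-first.
Cairo–Paris (2): add — endpoints in different components.
Quito–Sofia (5): add — endpoints in different components.
Lima–Paris (8): add — endpoints in different components.
Paris–Quito (10): add — endpoints in different components.
Paris–Sofia (11): skip — Sofia and Paris already connected.
Cairo–Lima (14): skip — Lima and Cairo already connected.
Cairo–Sofia (14): skip — Sofia and Cairo already connected.
Hanoi–Lima (14): add — endpoints in different components.
The 2nd edge added is Quito–Sofia.

Quito-Sofia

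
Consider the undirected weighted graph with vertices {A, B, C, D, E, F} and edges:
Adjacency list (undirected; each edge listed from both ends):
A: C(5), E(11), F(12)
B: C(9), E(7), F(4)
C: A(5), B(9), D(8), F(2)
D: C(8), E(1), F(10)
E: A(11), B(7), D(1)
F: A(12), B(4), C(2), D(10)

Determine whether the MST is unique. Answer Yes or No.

Yes

Kruskal's algorithm — process edges by increasing weight (ties by edge label):
D-E (1): add — endpoints in different components.
C-F (2): add — endpoints in different components.
B-F (4): add — endpoints in different components.
A-C (5): add — endpoints in different components.
B-E (7): add — endpoints in different components.
Every non-tree edge has weight strictly greater than the heaviest edge on the tree path between its endpoints, so the MST is unique.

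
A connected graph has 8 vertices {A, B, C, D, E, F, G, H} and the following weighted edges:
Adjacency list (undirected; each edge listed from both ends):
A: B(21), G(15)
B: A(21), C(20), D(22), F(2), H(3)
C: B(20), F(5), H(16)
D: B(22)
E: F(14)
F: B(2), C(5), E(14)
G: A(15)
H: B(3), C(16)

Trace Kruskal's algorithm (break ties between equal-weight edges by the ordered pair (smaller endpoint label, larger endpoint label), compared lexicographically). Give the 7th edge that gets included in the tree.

Kruskal: consider edges lightest-first.
B F (2): add — endpoints in different components.
B H (3): add — endpoints in different components.
C F (5): add — endpoints in different components.
E F (14): add — endpoints in different components.
A G (15): add — endpoints in different components.
C H (16): skip — C and H already connected.
B C (20): skip — B and C already connected.
A B (21): add — endpoints in different components.
B D (22): add — endpoints in different components.
The 7th edge added is B D.

B-D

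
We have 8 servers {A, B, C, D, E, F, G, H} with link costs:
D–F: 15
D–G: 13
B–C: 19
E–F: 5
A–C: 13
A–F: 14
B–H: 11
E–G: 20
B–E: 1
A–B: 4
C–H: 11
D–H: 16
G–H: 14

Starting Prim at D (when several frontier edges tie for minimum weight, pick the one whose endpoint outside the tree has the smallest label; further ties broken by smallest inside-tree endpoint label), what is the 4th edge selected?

B-E

Prim's algorithm from D:
Step 1: cheapest edge leaving the tree is D–G (13); add G.
Step 2: cheapest edge leaving the tree is G–H (14); add H.
Step 3: cheapest edge leaving the tree is B–H (11); add B.
Step 4: cheapest edge leaving the tree is B–E (1); add E.
Step 5: cheapest edge leaving the tree is A–B (4); add A.
Step 6: cheapest edge leaving the tree is E–F (5); add F.
Step 7: cheapest edge leaving the tree is C–H (11); add C.
The 4th edge added is B–E.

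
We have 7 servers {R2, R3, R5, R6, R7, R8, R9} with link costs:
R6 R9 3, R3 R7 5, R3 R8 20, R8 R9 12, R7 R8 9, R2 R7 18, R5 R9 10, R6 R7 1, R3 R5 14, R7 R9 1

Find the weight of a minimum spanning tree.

Prim's algorithm from R9:
Step 1: cheapest edge leaving the tree is R7 R9 (1); add R7.
Step 2: cheapest edge leaving the tree is R6 R7 (1); add R6.
Step 3: cheapest edge leaving the tree is R3 R7 (5); add R3.
Step 4: cheapest edge leaving the tree is R7 R8 (9); add R8.
Step 5: cheapest edge leaving the tree is R5 R9 (10); add R5.
Step 6: cheapest edge leaving the tree is R2 R7 (18); add R2.
MST edges: R7 R9, R6 R7, R3 R7, R7 R8, R5 R9, R2 R7; total weight 1+1+5+9+10+18 = 44.

44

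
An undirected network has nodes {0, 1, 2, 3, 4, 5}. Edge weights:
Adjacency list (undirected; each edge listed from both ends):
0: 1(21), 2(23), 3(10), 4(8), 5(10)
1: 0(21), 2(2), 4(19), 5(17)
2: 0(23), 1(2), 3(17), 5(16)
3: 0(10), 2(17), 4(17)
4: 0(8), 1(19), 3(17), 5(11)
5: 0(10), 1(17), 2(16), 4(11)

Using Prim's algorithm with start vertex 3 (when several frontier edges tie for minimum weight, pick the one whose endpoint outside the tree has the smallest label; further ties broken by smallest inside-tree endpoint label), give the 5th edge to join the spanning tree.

Prim's algorithm from 3:
Step 1: cheapest edge leaving the tree is 0—3 (10); add 0.
Step 2: cheapest edge leaving the tree is 0—4 (8); add 4.
Step 3: cheapest edge leaving the tree is 0—5 (10); add 5.
Step 4: cheapest edge leaving the tree is 2—5 (16); add 2.
Step 5: cheapest edge leaving the tree is 1—2 (2); add 1.
The 5th edge added is 1—2.

1-2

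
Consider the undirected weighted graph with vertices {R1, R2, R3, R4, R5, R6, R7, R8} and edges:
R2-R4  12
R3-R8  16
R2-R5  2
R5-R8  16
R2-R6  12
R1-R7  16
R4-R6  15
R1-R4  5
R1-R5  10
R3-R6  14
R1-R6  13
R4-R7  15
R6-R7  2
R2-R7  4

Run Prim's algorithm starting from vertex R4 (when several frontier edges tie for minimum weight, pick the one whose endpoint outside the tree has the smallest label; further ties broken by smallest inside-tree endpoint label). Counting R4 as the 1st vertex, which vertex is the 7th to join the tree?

R3

Prim's algorithm from R4:
Step 1: frontier [R1-R4 5, R2-R4 12, R4-R6 15, R4-R7 15] → take R1-R4 (5); add R1.
Step 2: frontier [R1-R5 10, R1-R6 13, R1-R7 16, R2-R4 12, R4-R6 15, R4-R7 15] → take R1-R5 (10); add R5.
Step 3: frontier [R1-R6 13, R1-R7 16, R2-R4 12, R4-R6 15, R4-R7 15, R2-R5 2, R5-R8 16] → take R2-R5 (2); add R2.
Step 4: frontier [R1-R6 13, R1-R7 16, R2-R7 4, R2-R6 12, R4-R6 15, R4-R7 15, R5-R8 16] → take R2-R7 (4); add R7.
Step 5: frontier [R1-R6 13, R2-R6 12, R4-R6 15, R5-R8 16, R6-R7 2] → take R6-R7 (2); add R6.
Step 6: frontier [R5-R8 16, R3-R6 14] → take R3-R6 (14); add R3.
Step 7: frontier [R3-R8 16, R5-R8 16] → take R3-R8 (16); add R8.
Vertex order: R4, R1, R5, R2, R7, R6, R3, R8. The 7th vertex is R3.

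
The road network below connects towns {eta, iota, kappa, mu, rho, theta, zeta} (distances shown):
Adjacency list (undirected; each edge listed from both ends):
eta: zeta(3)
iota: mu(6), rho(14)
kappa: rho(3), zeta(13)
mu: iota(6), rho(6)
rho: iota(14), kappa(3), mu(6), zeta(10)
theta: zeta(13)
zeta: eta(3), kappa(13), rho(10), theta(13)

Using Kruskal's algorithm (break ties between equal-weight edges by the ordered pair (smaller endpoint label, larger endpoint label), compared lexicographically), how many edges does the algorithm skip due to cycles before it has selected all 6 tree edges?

1

Sort edges by weight, then run Kruskal:
eta-zeta (3): add. Components now {eta,zeta} {kappa} {mu} {iota} {theta} {rho}
kappa-rho (3): add. Components now {eta,zeta} {kappa,rho} {mu} {iota} {theta}
iota-mu (6): add. Components now {eta,zeta} {kappa,rho} {iota,mu} {theta}
mu-rho (6): add. Components now {eta,zeta} {iota,kappa,mu,rho} {theta}
rho-zeta (10): add. Components now {eta,iota,kappa,mu,rho,zeta} {theta}
kappa-zeta (13): skip — kappa and zeta already connected.
theta-zeta (13): add. Components now {eta,iota,kappa,mu,rho,theta,zeta}
Edges rejected before the tree was complete: 1.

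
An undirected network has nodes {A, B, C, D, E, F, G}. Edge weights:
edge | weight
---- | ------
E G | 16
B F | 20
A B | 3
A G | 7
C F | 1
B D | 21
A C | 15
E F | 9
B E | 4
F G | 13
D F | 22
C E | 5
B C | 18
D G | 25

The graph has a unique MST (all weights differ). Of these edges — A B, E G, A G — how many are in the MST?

2

Kruskal: consider edges lightest-first.
C F (1): add. Components now {A} {B} {C,F} {D} {E} {G}
A B (3): add. Components now {A,B} {C,F} {D} {E} {G}
B E (4): add. Components now {A,B,E} {C,F} {D} {G}
C E (5): add. Components now {A,B,C,E,F} {D} {G}
A G (7): add. Components now {A,B,C,E,F,G} {D}
E F (9): skip — E and F already connected.
F G (13): skip — F and G already connected.
A C (15): skip — A and C already connected.
E G (16): skip — E and G already connected.
B C (18): skip — B and C already connected.
B F (20): skip — B and F already connected.
B D (21): add. Components now {A,B,C,D,E,F,G}
MST edge set: {C F, A B, B E, C E, A G, B D}.
Of the listed edges, {A B, A G} are in the MST → 2.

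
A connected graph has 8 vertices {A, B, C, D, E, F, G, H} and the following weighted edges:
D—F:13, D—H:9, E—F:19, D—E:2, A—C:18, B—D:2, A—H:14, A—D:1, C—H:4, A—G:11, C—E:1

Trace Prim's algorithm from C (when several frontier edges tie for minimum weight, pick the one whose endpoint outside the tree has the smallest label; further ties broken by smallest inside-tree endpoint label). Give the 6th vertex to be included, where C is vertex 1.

Prim, starting at C.
Step 1: frontier [C—E 1, C—H 4, A—C 18] → take C—E (1); add E.
Step 2: frontier [C—H 4, A—C 18, D—E 2, E—F 19] → take D—E (2); add D.
Step 3: frontier [C—H 4, A—C 18, A—D 1, B—D 2, D—H 9, D—F 13, E—F 19] → take A—D (1); add A.
Step 4: frontier [A—G 11, A—H 14, C—H 4, B—D 2, D—H 9, D—F 13, E—F 19] → take B—D (2); add B.
Step 5: frontier [A—G 11, A—H 14, C—H 4, D—H 9, D—F 13, E—F 19] → take C—H (4); add H.
Step 6: frontier [A—G 11, D—F 13, E—F 19] → take A—G (11); add G.
Step 7: frontier [D—F 13, E—F 19] → take D—F (13); add F.
Vertex order: C, E, D, A, B, H, G, F. The 6th vertex is H.

H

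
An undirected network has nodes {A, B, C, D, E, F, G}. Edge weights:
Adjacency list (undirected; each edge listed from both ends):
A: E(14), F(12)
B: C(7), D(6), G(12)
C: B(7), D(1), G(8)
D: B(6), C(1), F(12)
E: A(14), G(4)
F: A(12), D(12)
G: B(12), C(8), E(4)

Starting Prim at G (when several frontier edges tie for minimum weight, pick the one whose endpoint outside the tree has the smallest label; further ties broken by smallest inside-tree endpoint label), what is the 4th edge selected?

B-D

Prim's algorithm from G:
Step 1: frontier [E–G 4, C–G 8, B–G 12] → take E–G (4); add E.
Step 2: frontier [A–E 14, C–G 8, B–G 12] → take C–G (8); add C.
Step 3: frontier [C–D 1, B–C 7, A–E 14, B–G 12] → take C–D (1); add D.
Step 4: frontier [B–C 7, B–D 6, D–F 12, A–E 14, B–G 12] → take B–D (6); add B.
Step 5: frontier [D–F 12, A–E 14] → take D–F (12); add F.
Step 6: frontier [A–E 14, A–F 12] → take A–F (12); add A.
The 4th edge added is B–D.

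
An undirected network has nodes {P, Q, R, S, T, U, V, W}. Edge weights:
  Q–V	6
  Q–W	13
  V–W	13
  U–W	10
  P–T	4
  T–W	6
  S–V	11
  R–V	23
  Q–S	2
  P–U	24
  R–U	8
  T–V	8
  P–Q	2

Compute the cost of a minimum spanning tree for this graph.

Prim's algorithm from W:
Step 1: frontier [T–W 6, U–W 10, Q–W 13, V–W 13] → take T–W (6); add T.
Step 2: frontier [P–T 4, T–V 8, U–W 10, Q–W 13, V–W 13] → take P–T (4); add P.
Step 3: frontier [P–Q 2, P–U 24, T–V 8, U–W 10, Q–W 13, V–W 13] → take P–Q (2); add Q.
Step 4: frontier [P–U 24, Q–S 2, Q–V 6, T–V 8, U–W 10, V–W 13] → take Q–S (2); add S.
Step 5: frontier [P–U 24, Q–V 6, S–V 11, T–V 8, U–W 10, V–W 13] → take Q–V (6); add V.
Step 6: frontier [P–U 24, R–V 23, U–W 10] → take U–W (10); add U.
Step 7: frontier [R–U 8, R–V 23] → take R–U (8); add R.
MST edges: T–W, P–T, P–Q, Q–S, Q–V, U–W, R–U; total weight 6+4+2+2+6+10+8 = 38.

38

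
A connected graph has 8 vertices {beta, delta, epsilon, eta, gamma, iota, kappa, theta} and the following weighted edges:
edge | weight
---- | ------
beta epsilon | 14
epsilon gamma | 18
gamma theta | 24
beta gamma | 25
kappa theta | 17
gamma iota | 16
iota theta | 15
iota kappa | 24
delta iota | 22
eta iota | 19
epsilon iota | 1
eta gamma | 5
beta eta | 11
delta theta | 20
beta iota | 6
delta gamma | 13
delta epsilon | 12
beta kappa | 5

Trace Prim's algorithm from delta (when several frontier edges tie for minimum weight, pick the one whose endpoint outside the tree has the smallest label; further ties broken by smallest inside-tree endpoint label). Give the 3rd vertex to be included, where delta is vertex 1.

Grow the tree from delta using Prim:
Step 1: cheapest edge leaving the tree is delta epsilon (12); add epsilon.
Step 2: cheapest edge leaving the tree is epsilon iota (1); add iota.
Step 3: cheapest edge leaving the tree is beta iota (6); add beta.
Step 4: cheapest edge leaving the tree is beta kappa (5); add kappa.
Step 5: cheapest edge leaving the tree is beta eta (11); add eta.
Step 6: cheapest edge leaving the tree is eta gamma (5); add gamma.
Step 7: cheapest edge leaving the tree is iota theta (15); add theta.
Vertex order: delta, epsilon, iota, beta, kappa, eta, gamma, theta. The 3rd vertex is iota.

iota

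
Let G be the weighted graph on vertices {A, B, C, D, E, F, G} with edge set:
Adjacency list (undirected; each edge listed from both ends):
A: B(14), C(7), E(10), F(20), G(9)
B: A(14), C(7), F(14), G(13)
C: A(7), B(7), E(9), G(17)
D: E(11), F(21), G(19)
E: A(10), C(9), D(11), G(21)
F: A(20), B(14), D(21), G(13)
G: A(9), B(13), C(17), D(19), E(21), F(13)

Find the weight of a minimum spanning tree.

Grow the tree from F using Prim:
Step 1: cheapest edge leaving the tree is F–G (13); add G.
Step 2: cheapest edge leaving the tree is A–G (9); add A.
Step 3: cheapest edge leaving the tree is A–C (7); add C.
Step 4: cheapest edge leaving the tree is B–C (7); add B.
Step 5: cheapest edge leaving the tree is C–E (9); add E.
Step 6: cheapest edge leaving the tree is D–E (11); add D.
MST edges: F–G, A–G, A–C, B–C, C–E, D–E; total weight 13+9+7+7+9+11 = 56.

56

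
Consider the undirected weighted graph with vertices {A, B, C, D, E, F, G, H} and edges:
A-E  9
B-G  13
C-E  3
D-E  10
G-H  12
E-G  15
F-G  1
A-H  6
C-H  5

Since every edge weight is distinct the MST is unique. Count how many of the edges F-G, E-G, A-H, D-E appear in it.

Kruskal: consider edges lightest-first.
F-G (1): add — endpoints in different components.
C-E (3): add — endpoints in different components.
C-H (5): add — endpoints in different components.
A-H (6): add — endpoints in different components.
A-E (9): skip — A and E already connected.
D-E (10): add — endpoints in different components.
G-H (12): add — endpoints in different components.
B-G (13): add — endpoints in different components.
MST edge set: {F-G, C-E, C-H, A-H, D-E, G-H, B-G}.
Of the listed edges, {F-G, A-H, D-E} are in the MST → 3.

3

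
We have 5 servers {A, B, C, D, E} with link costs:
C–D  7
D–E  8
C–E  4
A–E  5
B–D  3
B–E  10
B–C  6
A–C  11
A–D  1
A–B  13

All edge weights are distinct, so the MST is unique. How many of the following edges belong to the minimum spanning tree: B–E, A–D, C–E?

Sort edges by weight, then run Kruskal:
A–D (1): add. Components now {A,D} {B} {C} {E}
B–D (3): add. Components now {A,B,D} {C} {E}
C–E (4): add. Components now {A,B,D} {C,E}
A–E (5): add. Components now {A,B,C,D,E}
MST edge set: {A–D, B–D, C–E, A–E}.
Of the listed edges, {A–D, C–E} are in the MST → 2.

2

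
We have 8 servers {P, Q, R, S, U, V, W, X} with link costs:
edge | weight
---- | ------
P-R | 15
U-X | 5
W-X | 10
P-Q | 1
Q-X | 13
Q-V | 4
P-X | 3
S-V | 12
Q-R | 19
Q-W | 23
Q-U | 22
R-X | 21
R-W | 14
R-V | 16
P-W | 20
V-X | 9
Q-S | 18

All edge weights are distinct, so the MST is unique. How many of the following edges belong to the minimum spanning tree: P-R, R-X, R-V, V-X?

0

Kruskal: consider edges lightest-first.
P-Q (1): add — endpoints in different components.
P-X (3): add — endpoints in different components.
Q-V (4): add — endpoints in different components.
U-X (5): add — endpoints in different components.
V-X (9): skip — X and V already connected.
W-X (10): add — endpoints in different components.
S-V (12): add — endpoints in different components.
Q-X (13): skip — X and Q already connected.
R-W (14): add — endpoints in different components.
MST edge set: {P-Q, P-X, Q-V, U-X, W-X, S-V, R-W}.
Of the listed edges, {} are in the MST → 0.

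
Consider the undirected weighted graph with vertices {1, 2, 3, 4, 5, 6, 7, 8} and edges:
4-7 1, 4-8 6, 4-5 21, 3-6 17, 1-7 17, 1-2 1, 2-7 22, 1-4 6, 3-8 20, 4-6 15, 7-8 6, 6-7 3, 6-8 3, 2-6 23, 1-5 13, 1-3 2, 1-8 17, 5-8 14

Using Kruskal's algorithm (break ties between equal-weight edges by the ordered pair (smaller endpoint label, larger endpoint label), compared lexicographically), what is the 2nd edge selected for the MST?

Sort edges by weight, then run Kruskal:
1-2 (1): add — endpoints in different components.
4-7 (1): add — endpoints in different components.
1-3 (2): add — endpoints in different components.
6-7 (3): add — endpoints in different components.
6-8 (3): add — endpoints in different components.
1-4 (6): add — endpoints in different components.
4-8 (6): skip — 4 and 8 already connected.
7-8 (6): skip — 7 and 8 already connected.
1-5 (13): add — endpoints in different components.
The 2nd edge added is 4-7.

4-7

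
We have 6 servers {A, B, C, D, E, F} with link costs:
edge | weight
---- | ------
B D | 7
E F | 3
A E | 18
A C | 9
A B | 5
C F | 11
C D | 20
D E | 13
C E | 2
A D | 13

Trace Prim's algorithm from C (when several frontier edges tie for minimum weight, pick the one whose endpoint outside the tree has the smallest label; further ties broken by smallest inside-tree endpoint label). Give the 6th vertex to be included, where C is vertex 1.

Grow the tree from C using Prim:
Step 1: frontier [C E 2, A C 9, C F 11, C D 20] → take C E (2); add E.
Step 2: frontier [A C 9, C F 11, C D 20, E F 3, D E 13, A E 18] → take E F (3); add F.
Step 3: frontier [A C 9, C D 20, D E 13, A E 18] → take A C (9); add A.
Step 4: frontier [A B 5, A D 13, C D 20, D E 13] → take A B (5); add B.
Step 5: frontier [A D 13, B D 7, C D 20, D E 13] → take B D (7); add D.
Vertex order: C, E, F, A, B, D. The 6th vertex is D.

D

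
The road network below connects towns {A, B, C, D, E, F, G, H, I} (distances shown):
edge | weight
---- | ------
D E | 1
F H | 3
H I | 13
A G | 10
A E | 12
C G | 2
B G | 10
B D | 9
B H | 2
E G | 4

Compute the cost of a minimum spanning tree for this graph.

Sort edges by weight, then run Kruskal:
D E (1): add — endpoints in different components.
B H (2): add — endpoints in different components.
C G (2): add — endpoints in different components.
F H (3): add — endpoints in different components.
E G (4): add — endpoints in different components.
B D (9): add — endpoints in different components.
A G (10): add — endpoints in different components.
B G (10): skip — B and G already connected.
A E (12): skip — A and E already connected.
H I (13): add — endpoints in different components.
MST edges: D E, B H, C G, F H, E G, B D, A G, H I; total weight 1+2+2+3+4+9+10+13 = 44.

44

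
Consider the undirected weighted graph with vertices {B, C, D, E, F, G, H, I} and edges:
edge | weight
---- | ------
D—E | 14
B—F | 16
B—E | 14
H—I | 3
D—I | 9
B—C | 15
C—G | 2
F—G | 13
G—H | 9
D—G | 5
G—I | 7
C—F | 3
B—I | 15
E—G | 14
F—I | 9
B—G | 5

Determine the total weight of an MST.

Kruskal: consider edges lightest-first.
C—G (2): add — endpoints in different components.
C—F (3): add — endpoints in different components.
H—I (3): add — endpoints in different components.
B—G (5): add — endpoints in different components.
D—G (5): add — endpoints in different components.
G—I (7): add — endpoints in different components.
D—I (9): skip — D and I already connected.
F—I (9): skip — F and I already connected.
G—H (9): skip — G and H already connected.
F—G (13): skip — F and G already connected.
B—E (14): add — endpoints in different components.
MST edges: C—G, C—F, H—I, B—G, D—G, G—I, B—E; total weight 2+3+3+5+5+7+14 = 39.

39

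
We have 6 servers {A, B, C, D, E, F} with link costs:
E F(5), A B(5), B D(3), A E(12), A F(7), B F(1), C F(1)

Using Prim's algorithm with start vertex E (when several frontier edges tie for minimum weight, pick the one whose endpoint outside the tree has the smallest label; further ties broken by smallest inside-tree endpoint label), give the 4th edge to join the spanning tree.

Prim, starting at E.
Step 1: cheapest edge leaving the tree is E F (5); add F.
Step 2: cheapest edge leaving the tree is B F (1); add B.
Step 3: cheapest edge leaving the tree is C F (1); add C.
Step 4: cheapest edge leaving the tree is B D (3); add D.
Step 5: cheapest edge leaving the tree is A B (5); add A.
The 4th edge added is B D.

B-D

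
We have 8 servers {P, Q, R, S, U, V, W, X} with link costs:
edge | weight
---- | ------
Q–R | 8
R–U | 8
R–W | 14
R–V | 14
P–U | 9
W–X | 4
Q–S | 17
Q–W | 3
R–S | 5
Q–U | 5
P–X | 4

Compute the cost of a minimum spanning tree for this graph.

43

Kruskal's algorithm — process edges by increasing weight (ties by edge label):
Q–W (3): add — endpoints in different components.
P–X (4): add — endpoints in different components.
W–X (4): add — endpoints in different components.
Q–U (5): add — endpoints in different components.
R–S (5): add — endpoints in different components.
Q–R (8): add — endpoints in different components.
R–U (8): skip — R and U already connected.
P–U (9): skip — U and P already connected.
R–V (14): add — endpoints in different components.
MST edges: Q–W, P–X, W–X, Q–U, R–S, Q–R, R–V; total weight 3+4+4+5+5+8+14 = 43.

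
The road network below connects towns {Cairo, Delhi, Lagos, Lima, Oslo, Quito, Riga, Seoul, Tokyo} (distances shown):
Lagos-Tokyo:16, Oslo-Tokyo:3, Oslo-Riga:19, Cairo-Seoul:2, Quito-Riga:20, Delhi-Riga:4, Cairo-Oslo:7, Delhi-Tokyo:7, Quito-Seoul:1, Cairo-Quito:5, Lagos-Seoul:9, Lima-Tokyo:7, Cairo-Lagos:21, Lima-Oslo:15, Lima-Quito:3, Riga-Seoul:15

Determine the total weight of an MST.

Kruskal: consider edges lightest-first.
Quito-Seoul (1): add — endpoints in different components.
Cairo-Seoul (2): add — endpoints in different components.
Lima-Quito (3): add — endpoints in different components.
Oslo-Tokyo (3): add — endpoints in different components.
Delhi-Riga (4): add — endpoints in different components.
Cairo-Quito (5): skip — Cairo and Quito already connected.
Cairo-Oslo (7): add — endpoints in different components.
Delhi-Tokyo (7): add — endpoints in different components.
Lima-Tokyo (7): skip — Tokyo and Lima already connected.
Lagos-Seoul (9): add — endpoints in different components.
MST edges: Quito-Seoul, Cairo-Seoul, Lima-Quito, Oslo-Tokyo, Delhi-Riga, Cairo-Oslo, Delhi-Tokyo, Lagos-Seoul; total weight 1+2+3+3+4+7+7+9 = 36.

36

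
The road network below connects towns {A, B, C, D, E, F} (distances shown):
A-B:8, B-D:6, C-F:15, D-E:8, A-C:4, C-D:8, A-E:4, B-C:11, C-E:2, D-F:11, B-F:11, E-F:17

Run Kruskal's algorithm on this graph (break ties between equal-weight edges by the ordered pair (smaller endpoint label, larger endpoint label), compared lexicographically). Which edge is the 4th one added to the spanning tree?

A-B

Kruskal: consider edges lightest-first.
C-E (2): add — endpoints in different components.
A-C (4): add — endpoints in different components.
A-E (4): skip — A and E already connected.
B-D (6): add — endpoints in different components.
A-B (8): add — endpoints in different components.
C-D (8): skip — C and D already connected.
D-E (8): skip — D and E already connected.
B-C (11): skip — B and C already connected.
B-F (11): add — endpoints in different components.
The 4th edge added is A-B.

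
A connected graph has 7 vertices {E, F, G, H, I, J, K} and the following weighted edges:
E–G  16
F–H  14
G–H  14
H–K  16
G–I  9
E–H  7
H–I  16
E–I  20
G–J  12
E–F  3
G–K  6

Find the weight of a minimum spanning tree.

51

Kruskal: consider edges lightest-first.
E–F (3): add — endpoints in different components.
G–K (6): add — endpoints in different components.
E–H (7): add — endpoints in different components.
G–I (9): add — endpoints in different components.
G–J (12): add — endpoints in different components.
F–H (14): skip — F and H already connected.
G–H (14): add — endpoints in different components.
MST edges: E–F, G–K, E–H, G–I, G–J, G–H; total weight 3+6+7+9+12+14 = 51.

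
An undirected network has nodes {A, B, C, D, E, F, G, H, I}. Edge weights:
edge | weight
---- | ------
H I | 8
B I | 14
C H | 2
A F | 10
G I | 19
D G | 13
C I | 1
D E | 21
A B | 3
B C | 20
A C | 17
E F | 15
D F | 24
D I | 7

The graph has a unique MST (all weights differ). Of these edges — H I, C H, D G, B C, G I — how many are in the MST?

Kruskal's algorithm — process edges by increasing weight (ties by edge label):
C I (1): add — endpoints in different components.
C H (2): add — endpoints in different components.
A B (3): add — endpoints in different components.
D I (7): add — endpoints in different components.
H I (8): skip — H and I already connected.
A F (10): add — endpoints in different components.
D G (13): add — endpoints in different components.
B I (14): add — endpoints in different components.
E F (15): add — endpoints in different components.
MST edge set: {C I, C H, A B, D I, A F, D G, B I, E F}.
Of the listed edges, {C H, D G} are in the MST → 2.

2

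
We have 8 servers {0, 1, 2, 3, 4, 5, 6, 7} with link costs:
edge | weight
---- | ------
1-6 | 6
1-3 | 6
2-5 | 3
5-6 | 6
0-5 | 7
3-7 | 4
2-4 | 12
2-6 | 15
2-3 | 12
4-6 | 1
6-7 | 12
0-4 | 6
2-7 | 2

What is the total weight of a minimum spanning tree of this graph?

Prim's algorithm from 6:
Step 1: frontier [4-6 1, 1-6 6, 5-6 6, 6-7 12, 2-6 15] → take 4-6 (1); add 4.
Step 2: frontier [0-4 6, 2-4 12, 1-6 6, 5-6 6, 6-7 12, 2-6 15] → take 0-4 (6); add 0.
Step 3: frontier [0-5 7, 2-4 12, 1-6 6, 5-6 6, 6-7 12, 2-6 15] → take 1-6 (6); add 1.
Step 4: frontier [0-5 7, 1-3 6, 2-4 12, 5-6 6, 6-7 12, 2-6 15] → take 1-3 (6); add 3.
Step 5: frontier [0-5 7, 3-7 4, 2-3 12, 2-4 12, 5-6 6, 6-7 12, 2-6 15] → take 3-7 (4); add 7.
Step 6: frontier [0-5 7, 2-3 12, 2-4 12, 5-6 6, 2-6 15, 2-7 2] → take 2-7 (2); add 2.
Step 7: frontier [0-5 7, 2-5 3, 5-6 6] → take 2-5 (3); add 5.
MST edges: 4-6, 0-4, 1-6, 1-3, 3-7, 2-7, 2-5; total weight 1+6+6+6+4+2+3 = 28.

28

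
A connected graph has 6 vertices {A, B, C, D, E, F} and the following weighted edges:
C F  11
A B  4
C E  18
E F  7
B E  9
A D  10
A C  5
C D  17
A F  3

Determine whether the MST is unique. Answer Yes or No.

Yes

Kruskal's algorithm — process edges by increasing weight (ties by edge label):
A F (3): add — endpoints in different components.
A B (4): add — endpoints in different components.
A C (5): add — endpoints in different components.
E F (7): add — endpoints in different components.
B E (9): skip — B and E already connected.
A D (10): add — endpoints in different components.
Every non-tree edge has weight strictly greater than the heaviest edge on the tree path between its endpoints, so the MST is unique.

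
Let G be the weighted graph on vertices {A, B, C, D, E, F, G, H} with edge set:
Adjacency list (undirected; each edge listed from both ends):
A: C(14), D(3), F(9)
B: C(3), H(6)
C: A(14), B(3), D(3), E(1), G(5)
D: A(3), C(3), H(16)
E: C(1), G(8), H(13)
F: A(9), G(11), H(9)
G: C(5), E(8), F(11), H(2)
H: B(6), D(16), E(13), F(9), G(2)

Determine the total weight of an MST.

Kruskal: consider edges lightest-first.
C–E (1): add — endpoints in different components.
G–H (2): add — endpoints in different components.
A–D (3): add — endpoints in different components.
B–C (3): add — endpoints in different components.
C–D (3): add — endpoints in different components.
C–G (5): add — endpoints in different components.
B–H (6): skip — B and H already connected.
E–G (8): skip — E and G already connected.
A–F (9): add — endpoints in different components.
MST edges: C–E, G–H, A–D, B–C, C–D, C–G, A–F; total weight 1+2+3+3+3+5+9 = 26.

26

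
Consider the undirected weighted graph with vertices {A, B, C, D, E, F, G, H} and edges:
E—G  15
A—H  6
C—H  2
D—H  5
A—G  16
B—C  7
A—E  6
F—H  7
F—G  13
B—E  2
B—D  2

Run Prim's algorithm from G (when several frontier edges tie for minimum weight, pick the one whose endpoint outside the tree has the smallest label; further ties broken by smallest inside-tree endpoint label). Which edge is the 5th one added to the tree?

Prim's algorithm from G:
Step 1: cheapest edge leaving the tree is F—G (13); add F.
Step 2: cheapest edge leaving the tree is F—H (7); add H.
Step 3: cheapest edge leaving the tree is C—H (2); add C.
Step 4: cheapest edge leaving the tree is D—H (5); add D.
Step 5: cheapest edge leaving the tree is B—D (2); add B.
Step 6: cheapest edge leaving the tree is B—E (2); add E.
Step 7: cheapest edge leaving the tree is A—E (6); add A.
The 5th edge added is B—D.

B-D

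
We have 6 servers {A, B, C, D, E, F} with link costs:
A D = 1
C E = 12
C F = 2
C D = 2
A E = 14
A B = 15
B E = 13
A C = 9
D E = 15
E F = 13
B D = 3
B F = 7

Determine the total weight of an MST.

20

Grow the tree from C using Prim:
Step 1: cheapest edge leaving the tree is C D (2); add D.
Step 2: cheapest edge leaving the tree is A D (1); add A.
Step 3: cheapest edge leaving the tree is C F (2); add F.
Step 4: cheapest edge leaving the tree is B D (3); add B.
Step 5: cheapest edge leaving the tree is C E (12); add E.
MST edges: C D, A D, C F, B D, C E; total weight 2+1+2+3+12 = 20.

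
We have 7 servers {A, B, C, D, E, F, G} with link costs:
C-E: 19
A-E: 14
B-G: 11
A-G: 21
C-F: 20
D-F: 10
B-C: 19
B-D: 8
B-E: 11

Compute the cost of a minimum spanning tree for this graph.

Kruskal's algorithm — process edges by increasing weight (ties by edge label):
B-D (8): add — endpoints in different components.
D-F (10): add — endpoints in different components.
B-E (11): add — endpoints in different components.
B-G (11): add — endpoints in different components.
A-E (14): add — endpoints in different components.
B-C (19): add — endpoints in different components.
MST edges: B-D, D-F, B-E, B-G, A-E, B-C; total weight 8+10+11+11+14+19 = 73.

73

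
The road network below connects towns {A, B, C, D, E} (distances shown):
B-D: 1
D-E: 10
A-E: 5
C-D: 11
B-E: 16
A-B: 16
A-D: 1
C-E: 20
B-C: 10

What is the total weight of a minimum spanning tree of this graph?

17

Sort edges by weight, then run Kruskal:
A-D (1): add. Components now {A,D} {B} {C} {E}
B-D (1): add. Components now {A,B,D} {C} {E}
A-E (5): add. Components now {A,B,D,E} {C}
B-C (10): add. Components now {A,B,C,D,E}
MST edges: A-D, B-D, A-E, B-C; total weight 1+1+5+10 = 17.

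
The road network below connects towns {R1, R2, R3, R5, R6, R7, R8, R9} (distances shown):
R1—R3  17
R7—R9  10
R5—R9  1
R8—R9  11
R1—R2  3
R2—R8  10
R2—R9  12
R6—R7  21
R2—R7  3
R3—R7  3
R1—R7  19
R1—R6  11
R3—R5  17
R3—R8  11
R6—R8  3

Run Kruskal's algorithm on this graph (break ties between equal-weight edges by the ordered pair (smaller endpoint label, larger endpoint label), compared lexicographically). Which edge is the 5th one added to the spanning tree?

Sort edges by weight, then run Kruskal:
R5—R9 (1): add — endpoints in different components.
R1—R2 (3): add — endpoints in different components.
R2—R7 (3): add — endpoints in different components.
R3—R7 (3): add — endpoints in different components.
R6—R8 (3): add — endpoints in different components.
R2—R8 (10): add — endpoints in different components.
R7—R9 (10): add — endpoints in different components.
The 5th edge added is R6—R8.

R6-R8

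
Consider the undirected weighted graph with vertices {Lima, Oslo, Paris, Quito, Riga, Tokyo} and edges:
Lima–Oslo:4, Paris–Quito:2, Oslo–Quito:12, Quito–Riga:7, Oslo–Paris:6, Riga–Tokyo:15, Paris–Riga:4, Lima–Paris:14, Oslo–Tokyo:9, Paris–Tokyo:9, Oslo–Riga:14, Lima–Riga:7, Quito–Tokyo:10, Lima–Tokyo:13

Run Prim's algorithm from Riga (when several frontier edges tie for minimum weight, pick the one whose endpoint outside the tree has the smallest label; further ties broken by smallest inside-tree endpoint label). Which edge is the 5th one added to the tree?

Oslo-Tokyo

Prim, starting at Riga.
Step 1: frontier [Paris–Riga 4, Lima–Riga 7, Quito–Riga 7, Oslo–Riga 14, Riga–Tokyo 15] → take Paris–Riga (4); add Paris.
Step 2: frontier [Paris–Quito 2, Oslo–Paris 6, Paris–Tokyo 9, Lima–Paris 14, Lima–Riga 7, Quito–Riga 7, Oslo–Riga 14, Riga–Tokyo 15] → take Paris–Quito (2); add Quito.
Step 3: frontier [Oslo–Paris 6, Paris–Tokyo 9, Lima–Paris 14, Quito–Tokyo 10, Oslo–Quito 12, Lima–Riga 7, Oslo–Riga 14, Riga–Tokyo 15] → take Oslo–Paris (6); add Oslo.
Step 4: frontier [Lima–Oslo 4, Oslo–Tokyo 9, Paris–Tokyo 9, Lima–Paris 14, Quito–Tokyo 10, Lima–Riga 7, Riga–Tokyo 15] → take Lima–Oslo (4); add Lima.
Step 5: frontier [Lima–Tokyo 13, Oslo–Tokyo 9, Paris–Tokyo 9, Quito–Tokyo 10, Riga–Tokyo 15] → take Oslo–Tokyo (9); add Tokyo.
The 5th edge added is Oslo–Tokyo.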